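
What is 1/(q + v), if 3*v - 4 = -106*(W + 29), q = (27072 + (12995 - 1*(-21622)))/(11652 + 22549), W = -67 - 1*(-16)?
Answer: 102603/80078603 ≈ 0.0012813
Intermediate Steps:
W = -51 (W = -67 + 16 = -51)
q = 61689/34201 (q = (27072 + (12995 + 21622))/34201 = (27072 + 34617)*(1/34201) = 61689*(1/34201) = 61689/34201 ≈ 1.8037)
v = 2336/3 (v = 4/3 + (-106*(-51 + 29))/3 = 4/3 + (-106*(-22))/3 = 4/3 + (⅓)*2332 = 4/3 + 2332/3 = 2336/3 ≈ 778.67)
1/(q + v) = 1/(61689/34201 + 2336/3) = 1/(80078603/102603) = 102603/80078603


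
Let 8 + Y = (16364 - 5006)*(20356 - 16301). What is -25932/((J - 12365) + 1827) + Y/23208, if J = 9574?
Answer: 5625058913/2796564 ≈ 2011.4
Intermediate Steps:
Y = 46056682 (Y = -8 + (16364 - 5006)*(20356 - 16301) = -8 + 11358*4055 = -8 + 46056690 = 46056682)
-25932/((J - 12365) + 1827) + Y/23208 = -25932/((9574 - 12365) + 1827) + 46056682/23208 = -25932/(-2791 + 1827) + 46056682*(1/23208) = -25932/(-964) + 23028341/11604 = -25932*(-1/964) + 23028341/11604 = 6483/241 + 23028341/11604 = 5625058913/2796564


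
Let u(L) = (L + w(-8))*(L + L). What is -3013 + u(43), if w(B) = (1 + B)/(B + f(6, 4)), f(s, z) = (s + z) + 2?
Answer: 1069/2 ≈ 534.50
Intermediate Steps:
f(s, z) = 2 + s + z
w(B) = (1 + B)/(12 + B) (w(B) = (1 + B)/(B + (2 + 6 + 4)) = (1 + B)/(B + 12) = (1 + B)/(12 + B))
u(L) = 2*L*(-7/4 + L) (u(L) = (L + (1 - 8)/(12 - 8))*(L + L) = (L - 7/4)*(2*L) = (-7/4 + L)*(2*L) = 2*L*(-7/4 + L))
-3013 + u(43) = -3013 + (1/2)*43*(-7 + 4*43) = -3013 + (1/2)*43*(-7 + 172) = -3013 + (1/2)*43*165 = -3013 + 7095/2 = 1069/2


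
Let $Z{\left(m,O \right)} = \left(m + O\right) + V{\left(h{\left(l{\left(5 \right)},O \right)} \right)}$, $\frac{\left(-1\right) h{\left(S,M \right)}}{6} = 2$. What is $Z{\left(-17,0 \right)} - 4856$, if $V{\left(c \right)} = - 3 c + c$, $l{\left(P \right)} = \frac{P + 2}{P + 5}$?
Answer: $-4849$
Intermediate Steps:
$l{\left(P \right)} = \frac{2 + P}{5 + P}$
$h{\left(S,M \right)} = -12$ ($h{\left(S,M \right)} = \left(-6\right) 2 = -12$)
$V{\left(c \right)} = - 2 c$
$Z{\left(m,O \right)} = 24 + O + m$ ($Z{\left(m,O \right)} = \left(m + O\right) - -24 = \left(O + m\right) + 24 = 24 + O + m$)
$Z{\left(-17,0 \right)} - 4856 = \left(24 + 0 - 17\right) - 4856 = 7 - 4856 = -4849$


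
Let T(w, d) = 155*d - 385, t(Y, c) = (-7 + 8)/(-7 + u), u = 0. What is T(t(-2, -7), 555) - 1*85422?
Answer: 218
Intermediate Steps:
t(Y, c) = -⅐ (t(Y, c) = (-7 + 8)/(-7 + 0) = 1/(-7) = 1*(-⅐) = -⅐)
T(w, d) = -385 + 155*d
T(t(-2, -7), 555) - 1*85422 = (-385 + 155*555) - 1*85422 = (-385 + 86025) - 85422 = 85640 - 85422 = 218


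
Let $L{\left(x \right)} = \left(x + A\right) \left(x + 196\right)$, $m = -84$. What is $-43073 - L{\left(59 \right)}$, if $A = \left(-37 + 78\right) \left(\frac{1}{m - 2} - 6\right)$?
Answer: $\frac{407087}{86} \approx 4733.6$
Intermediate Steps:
$A = - \frac{21197}{86}$ ($A = \left(-37 + 78\right) \left(\frac{1}{-84 - 2} - 6\right) = 41 \left(\frac{1}{-86} - 6\right) = 41 \left(- \frac{1}{86} - 6\right) = 41 \left(- \frac{517}{86}\right) = - \frac{21197}{86} \approx -246.48$)
$L{\left(x \right)} = \left(196 + x\right) \left(- \frac{21197}{86} + x\right)$ ($L{\left(x \right)} = \left(x - \frac{21197}{86}\right) \left(x + 196\right) = \left(- \frac{21197}{86} + x\right) \left(196 + x\right) = \left(196 + x\right) \left(- \frac{21197}{86} + x\right)$)
$-43073 - L{\left(59 \right)} = -43073 - \left(- \frac{2077306}{43} + 59^{2} - \frac{256119}{86}\right) = -43073 - \left(- \frac{2077306}{43} + 3481 - \frac{256119}{86}\right) = -43073 - - \frac{4111365}{86} = -43073 + \frac{4111365}{86} = \frac{407087}{86}$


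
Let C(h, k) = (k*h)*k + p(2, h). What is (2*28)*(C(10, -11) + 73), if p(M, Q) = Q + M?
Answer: 72520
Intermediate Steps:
p(M, Q) = M + Q
C(h, k) = 2 + h + h*k² (C(h, k) = (k*h)*k + (2 + h) = (h*k)*k + (2 + h) = h*k² + (2 + h) = 2 + h + h*k²)
(2*28)*(C(10, -11) + 73) = (2*28)*((2 + 10 + 10*(-11)²) + 73) = 56*((2 + 10 + 10*121) + 73) = 56*((2 + 10 + 1210) + 73) = 56*(1222 + 73) = 56*1295 = 72520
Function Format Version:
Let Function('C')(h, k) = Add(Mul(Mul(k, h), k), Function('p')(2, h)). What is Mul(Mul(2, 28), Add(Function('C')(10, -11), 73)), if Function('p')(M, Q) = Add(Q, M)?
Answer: 72520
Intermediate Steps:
Function('p')(M, Q) = Add(M, Q)
Function('C')(h, k) = Add(2, h, Mul(h, Pow(k, 2))) (Function('C')(h, k) = Add(Mul(Mul(k, h), k), Add(2, h)) = Add(Mul(Mul(h, k), k), Add(2, h)) = Add(Mul(h, Pow(k, 2)), Add(2, h)) = Add(2, h, Mul(h, Pow(k, 2))))
Mul(Mul(2, 28), Add(Function('C')(10, -11), 73)) = Mul(Mul(2, 28), Add(Add(2, 10, Mul(10, Pow(-11, 2))), 73)) = Mul(56, Add(Add(2, 10, Mul(10, 121)), 73)) = Mul(56, Add(Add(2, 10, 1210), 73)) = Mul(56, Add(1222, 73)) = Mul(56, 1295) = 72520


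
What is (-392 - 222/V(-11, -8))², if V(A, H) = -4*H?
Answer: 40742689/256 ≈ 1.5915e+5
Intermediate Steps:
(-392 - 222/V(-11, -8))² = (-392 - 222/((-4*(-8))))² = (-392 - 222/32)² = (-392 - 222*1/32)² = (-392 - 111/16)² = (-6383/16)² = 40742689/256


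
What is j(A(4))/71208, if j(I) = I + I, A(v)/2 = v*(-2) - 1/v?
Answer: -11/23736 ≈ -0.00046343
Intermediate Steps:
A(v) = -4*v - 2/v (A(v) = 2*(v*(-2) - 1/v) = 2*(-2*v - 1/v) = 2*(-1/v - 2*v) = -4*v - 2/v)
j(I) = 2*I
j(A(4))/71208 = (2*(-4*4 - 2/4))/71208 = (2*(-16 - 2*1/4))*(1/71208) = (2*(-16 - 1/2))*(1/71208) = (2*(-33/2))*(1/71208) = -33*1/71208 = -11/23736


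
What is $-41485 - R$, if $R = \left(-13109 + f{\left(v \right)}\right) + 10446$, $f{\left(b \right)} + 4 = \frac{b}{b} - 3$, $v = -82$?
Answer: $-38816$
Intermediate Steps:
$f{\left(b \right)} = -6$ ($f{\left(b \right)} = -4 + \left(\frac{b}{b} - 3\right) = -4 + \left(1 - 3\right) = -4 - 2 = -6$)
$R = -2669$ ($R = \left(-13109 - 6\right) + 10446 = -13115 + 10446 = -2669$)
$-41485 - R = -41485 - -2669 = -41485 + 2669 = -38816$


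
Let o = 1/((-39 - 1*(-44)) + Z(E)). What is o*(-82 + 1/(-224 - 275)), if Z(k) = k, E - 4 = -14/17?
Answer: -695623/69361 ≈ -10.029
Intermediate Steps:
E = 54/17 (E = 4 - 14/17 = 54/17 ≈ 3.1765)
o = 17/139 (o = 1/((-39 - 1*(-44)) + 54/17) = 1/((-39 + 44) + 54/17) = 1/(5 + 54/17) = 1/(139/17) = 17/139 ≈ 0.12230)
o*(-82 + 1/(-224 - 275)) = 17*(-82 + 1/(-224 - 275))/139 = 17*(-82 + 1/(-499))/139 = 17*(-82 - 1/499)/139 = (17/139)*(-40919/499) = -695623/69361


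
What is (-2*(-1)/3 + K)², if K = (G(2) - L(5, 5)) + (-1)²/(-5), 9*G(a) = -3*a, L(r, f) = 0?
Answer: 1/25 ≈ 0.040000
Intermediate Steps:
G(a) = -a/3 (G(a) = (-3*a)/9 = -a/3)
K = -13/15 (K = (-⅓*2 - 1*0) + (-1)²/(-5) = (-⅔ + 0) + 1*(-⅕) = -⅔ - ⅕ = -13/15 ≈ -0.86667)
(-2*(-1)/3 + K)² = (-2*(-1)/3 - 13/15)² = (2*(⅓) - 13/15)² = (⅔ - 13/15)² = (-⅕)² = 1/25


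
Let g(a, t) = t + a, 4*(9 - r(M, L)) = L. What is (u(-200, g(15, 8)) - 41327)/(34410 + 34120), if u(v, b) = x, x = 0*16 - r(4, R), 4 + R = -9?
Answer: -165357/274120 ≈ -0.60323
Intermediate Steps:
R = -13 (R = -4 - 9 = -13)
r(M, L) = 9 - L/4
g(a, t) = a + t
x = -49/4 (x = 0*16 - (9 - 1/4*(-13)) = 0 - (9 + 13/4) = 0 - 1*49/4 = 0 - 49/4 = -49/4 ≈ -12.250)
u(v, b) = -49/4
(u(-200, g(15, 8)) - 41327)/(34410 + 34120) = (-49/4 - 41327)/(34410 + 34120) = -165357/4/68530 = -165357/4*1/68530 = -165357/274120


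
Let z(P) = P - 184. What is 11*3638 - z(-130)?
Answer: 40332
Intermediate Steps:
z(P) = -184 + P
11*3638 - z(-130) = 11*3638 - (-184 - 130) = 40018 - 1*(-314) = 40018 + 314 = 40332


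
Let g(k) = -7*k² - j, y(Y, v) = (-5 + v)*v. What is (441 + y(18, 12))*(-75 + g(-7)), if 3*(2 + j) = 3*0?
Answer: -218400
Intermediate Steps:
j = -2 (j = -2 + (3*0)/3 = -2 + (⅓)*0 = -2 + 0 = -2)
y(Y, v) = v*(-5 + v)
g(k) = 2 - 7*k² (g(k) = -7*k² - 1*(-2) = -7*k² + 2 = 2 - 7*k²)
(441 + y(18, 12))*(-75 + g(-7)) = (441 + 12*(-5 + 12))*(-75 + (2 - 7*(-7)²)) = (441 + 12*7)*(-75 + (2 - 7*49)) = (441 + 84)*(-75 + (2 - 343)) = 525*(-75 - 341) = 525*(-416) = -218400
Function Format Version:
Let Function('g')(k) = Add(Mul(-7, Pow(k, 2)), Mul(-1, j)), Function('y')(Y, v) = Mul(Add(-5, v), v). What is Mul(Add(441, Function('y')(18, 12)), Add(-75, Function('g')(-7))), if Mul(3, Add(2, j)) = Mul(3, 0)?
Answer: -218400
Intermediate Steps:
j = -2 (j = Add(-2, Mul(Rational(1, 3), Mul(3, 0))) = Add(-2, Mul(Rational(1, 3), 0)) = Add(-2, 0) = -2)
Function('y')(Y, v) = Mul(v, Add(-5, v))
Function('g')(k) = Add(2, Mul(-7, Pow(k, 2))) (Function('g')(k) = Add(Mul(-7, Pow(k, 2)), Mul(-1, -2)) = Add(Mul(-7, Pow(k, 2)), 2) = Add(2, Mul(-7, Pow(k, 2))))
Mul(Add(441, Function('y')(18, 12)), Add(-75, Function('g')(-7))) = Mul(Add(441, Mul(12, Add(-5, 12))), Add(-75, Add(2, Mul(-7, Pow(-7, 2))))) = Mul(Add(441, Mul(12, 7)), Add(-75, Add(2, Mul(-7, 49)))) = Mul(Add(441, 84), Add(-75, Add(2, -343))) = Mul(525, Add(-75, -341)) = Mul(525, -416) = -218400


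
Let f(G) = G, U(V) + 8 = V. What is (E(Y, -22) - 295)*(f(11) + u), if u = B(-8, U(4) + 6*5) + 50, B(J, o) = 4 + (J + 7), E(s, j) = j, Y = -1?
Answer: -20288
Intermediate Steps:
U(V) = -8 + V
B(J, o) = 11 + J (B(J, o) = 4 + (7 + J) = 11 + J)
u = 53 (u = (11 - 8) + 50 = 3 + 50 = 53)
(E(Y, -22) - 295)*(f(11) + u) = (-22 - 295)*(11 + 53) = -317*64 = -20288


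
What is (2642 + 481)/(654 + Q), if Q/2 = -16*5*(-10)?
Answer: 3123/2254 ≈ 1.3855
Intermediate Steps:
Q = 1600 (Q = 2*(-16*5*(-10)) = 2*(-80*(-10)) = 2*800 = 1600)
(2642 + 481)/(654 + Q) = (2642 + 481)/(654 + 1600) = 3123/2254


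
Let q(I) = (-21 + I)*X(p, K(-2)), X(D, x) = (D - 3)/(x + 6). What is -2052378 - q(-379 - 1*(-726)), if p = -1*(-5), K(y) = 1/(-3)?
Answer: -34892382/17 ≈ -2.0525e+6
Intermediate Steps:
K(y) = -1/3
p = 5
X(D, x) = (-3 + D)/(6 + x)
q(I) = -126/17 + 6*I/17 (q(I) = (-21 + I)*((-3 + 5)/(6 - 1/3)) = (-21 + I)*(2/(17/3)) = (-21 + I)*((3/17)*2) = (-21 + I)*(6/17) = -126/17 + 6*I/17)
-2052378 - q(-379 - 1*(-726)) = -2052378 - (-126/17 + 6*(-379 - 1*(-726))/17) = -2052378 - (-126/17 + 6*(-379 + 726)/17) = -2052378 - (-126/17 + (6/17)*347) = -2052378 - (-126/17 + 2082/17) = -2052378 - 1*1956/17 = -2052378 - 1956/17 = -34892382/17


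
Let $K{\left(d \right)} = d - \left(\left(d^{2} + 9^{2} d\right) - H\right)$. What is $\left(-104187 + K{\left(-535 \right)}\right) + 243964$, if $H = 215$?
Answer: $-103433$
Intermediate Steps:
$K{\left(d \right)} = 215 - d^{2} - 80 d$ ($K{\left(d \right)} = d - \left(\left(d^{2} + 9^{2} d\right) - 215\right) = d - \left(\left(d^{2} + 81 d\right) - 215\right) = d - \left(-215 + d^{2} + 81 d\right) = 215 - d^{2} - 80 d$)
$\left(-104187 + K{\left(-535 \right)}\right) + 243964 = \left(-104187 - 243210\right) + 243964 = -347397 + 243964 = -103433$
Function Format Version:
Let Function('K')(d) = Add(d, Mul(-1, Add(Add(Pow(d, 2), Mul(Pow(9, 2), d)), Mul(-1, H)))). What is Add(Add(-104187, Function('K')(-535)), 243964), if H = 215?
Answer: -103433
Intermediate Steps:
Function('K')(d) = Add(215, Mul(-1, Pow(d, 2)), Mul(-80, d)) (Function('K')(d) = Add(d, Mul(-1, Add(Add(Pow(d, 2), Mul(Pow(9, 2), d)), Mul(-1, 215)))) = Add(d, Mul(-1, Add(Add(Pow(d, 2), Mul(81, d)), -215))) = Add(d, Mul(-1, Add(-215, Pow(d, 2), Mul(81, d)))) = Add(d, Add(215, Mul(-1, Pow(d, 2)), Mul(-81, d))) = Add(215, Mul(-1, Pow(d, 2)), Mul(-80, d)))
Add(Add(-104187, Function('K')(-535)), 243964) = Add(Add(-104187, Add(215, Mul(-1, Pow(-535, 2)), Mul(-80, -535))), 243964) = Add(Add(-104187, Add(215, Mul(-1, 286225), 42800)), 243964) = Add(Add(-104187, Add(215, -286225, 42800)), 243964) = Add(Add(-104187, -243210), 243964) = Add(-347397, 243964) = -103433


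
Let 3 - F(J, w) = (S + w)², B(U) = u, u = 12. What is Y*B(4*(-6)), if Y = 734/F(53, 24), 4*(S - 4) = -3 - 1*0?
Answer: -140928/11833 ≈ -11.910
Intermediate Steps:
B(U) = 12
S = 13/4 (S = 4 + (-3 - 1*0)/4 = 4 + (-3 + 0)/4 = 4 + (¼)*(-3) = 4 - ¾ = 13/4 ≈ 3.2500)
F(J, w) = 3 - (13/4 + w)²
Y = -11744/11833 (Y = 734/(3 - (13 + 4*24)²/16) = 734/(3 - (13 + 96)²/16) = 734/(3 - 1/16*109²) = 734/(3 - 1/16*11881) = 734/(3 - 11881/16) = 734/(-11833/16) = 734*(-16/11833) = -11744/11833 ≈ -0.99248)
Y*B(4*(-6)) = -11744/11833*12 = -140928/11833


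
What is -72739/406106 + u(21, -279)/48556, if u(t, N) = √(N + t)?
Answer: -72739/406106 + I*√258/48556 ≈ -0.17911 + 0.0003308*I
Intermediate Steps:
-72739/406106 + u(21, -279)/48556 = -72739/406106 + √(-279 + 21)/48556 = -72739*1/406106 + √(-258)*(1/48556) = -72739/406106 + (I*√258)*(1/48556) = -72739/406106 + I*√258/48556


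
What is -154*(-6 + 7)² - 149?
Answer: -303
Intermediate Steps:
-154*(-6 + 7)² - 149 = -154*1² - 149 = -154*1 - 149 = -154 - 149 = -303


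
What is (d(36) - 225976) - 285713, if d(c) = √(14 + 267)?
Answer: -511689 + √281 ≈ -5.1167e+5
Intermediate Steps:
d(c) = √281
(d(36) - 225976) - 285713 = (√281 - 225976) - 285713 = (-225976 + √281) - 285713 = -511689 + √281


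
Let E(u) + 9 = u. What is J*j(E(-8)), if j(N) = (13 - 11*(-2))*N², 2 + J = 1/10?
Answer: -38437/2 ≈ -19219.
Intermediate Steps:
E(u) = -9 + u
J = -19/10 (J = -2 + 1/10 = -2 + ⅒ = -19/10 ≈ -1.9000)
j(N) = 35*N² (j(N) = (13 + 22)*N² = 35*N²)
J*j(E(-8)) = -133*(-9 - 8)²/2 = -133*(-17)²/2 = -133*289/2 = -19/10*10115 = -38437/2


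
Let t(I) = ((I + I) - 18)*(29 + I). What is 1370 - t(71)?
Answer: -11030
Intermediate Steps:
t(I) = (-18 + 2*I)*(29 + I) (t(I) = (2*I - 18)*(29 + I) = (-18 + 2*I)*(29 + I))
1370 - t(71) = 1370 - (-522 + 2*71² + 40*71) = 1370 - (-522 + 2*5041 + 2840) = 1370 - (-522 + 10082 + 2840) = 1370 - 1*12400 = 1370 - 12400 = -11030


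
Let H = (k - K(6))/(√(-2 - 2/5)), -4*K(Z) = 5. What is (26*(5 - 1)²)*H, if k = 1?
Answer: -156*I*√15 ≈ -604.19*I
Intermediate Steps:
K(Z) = -5/4 (K(Z) = -¼*5 = -5/4)
H = -3*I*√15/8 (H = (1 - 1*(-5/4))/(√(-2 - 2/5)) = (1 + 5/4)/(√(-2 - 2*⅕)) = 9/(4*(√(-2 - ⅖))) = 9/(4*(√(-12/5))) = 9/(4*((2*I*√15/5))) = 9*(-I*√15/6)/4 = -3*I*√15/8 ≈ -1.4524*I)
(26*(5 - 1)²)*H = (26*(5 - 1)²)*(-3*I*√15/8) = (26*4²)*(-3*I*√15/8) = (26*16)*(-3*I*√15/8) = 416*(-3*I*√15/8) = -156*I*√15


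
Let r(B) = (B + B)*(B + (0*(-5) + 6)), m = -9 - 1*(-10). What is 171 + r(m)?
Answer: 185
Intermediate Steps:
m = 1 (m = -9 + 10 = 1)
r(B) = 2*B*(6 + B) (r(B) = (2*B)*(B + (0 + 6)) = (2*B)*(B + 6) = (2*B)*(6 + B) = 2*B*(6 + B))
171 + r(m) = 171 + 2*1*(6 + 1) = 171 + 2*1*7 = 171 + 14 = 185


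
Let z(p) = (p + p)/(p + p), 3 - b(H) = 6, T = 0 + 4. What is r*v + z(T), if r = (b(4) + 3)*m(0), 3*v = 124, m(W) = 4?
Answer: 1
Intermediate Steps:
T = 4
b(H) = -3 (b(H) = 3 - 1*6 = 3 - 6 = -3)
z(p) = 1 (z(p) = (2*p)/((2*p)) = (2*p)*(1/(2*p)) = 1)
v = 124/3 (v = (⅓)*124 = 124/3 ≈ 41.333)
r = 0 (r = (-3 + 3)*4 = 0*4 = 0)
r*v + z(T) = 0*(124/3) + 1 = 0 + 1 = 1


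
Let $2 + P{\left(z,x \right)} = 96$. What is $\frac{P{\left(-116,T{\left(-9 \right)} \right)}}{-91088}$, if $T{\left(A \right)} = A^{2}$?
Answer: $- \frac{47}{45544} \approx -0.001032$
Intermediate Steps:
$P{\left(z,x \right)} = 94$ ($P{\left(z,x \right)} = -2 + 96 = 94$)
$\frac{P{\left(-116,T{\left(-9 \right)} \right)}}{-91088} = \frac{94}{-91088} = 94 \left(- \frac{1}{91088}\right) = - \frac{47}{45544}$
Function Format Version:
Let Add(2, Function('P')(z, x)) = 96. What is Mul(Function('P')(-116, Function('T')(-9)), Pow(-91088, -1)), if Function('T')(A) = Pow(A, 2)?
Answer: Rational(-47, 45544) ≈ -0.0010320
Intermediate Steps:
Function('P')(z, x) = 94 (Function('P')(z, x) = Add(-2, 96) = 94)
Mul(Function('P')(-116, Function('T')(-9)), Pow(-91088, -1)) = Mul(94, Pow(-91088, -1)) = Mul(94, Rational(-1, 91088)) = Rational(-47, 45544)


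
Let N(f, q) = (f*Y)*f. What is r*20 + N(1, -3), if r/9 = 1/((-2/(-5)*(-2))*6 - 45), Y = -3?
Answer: -549/83 ≈ -6.6145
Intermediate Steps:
N(f, q) = -3*f**2 (N(f, q) = (f*(-3))*f = (-3*f)*f = -3*f**2)
r = -15/83 (r = 9/((-2/(-5)*(-2))*6 - 45) = 9/((-2*(-1/5)*(-2))*6 - 45) = 9/(((2/5)*(-2))*6 - 45) = 9/(-4/5*6 - 45) = 9/(-24/5 - 45) = 9/(-249/5) = 9*(-5/249) = -15/83 ≈ -0.18072)
r*20 + N(1, -3) = -15/83*20 - 3*1**2 = -300/83 - 3*1 = -300/83 - 3 = -549/83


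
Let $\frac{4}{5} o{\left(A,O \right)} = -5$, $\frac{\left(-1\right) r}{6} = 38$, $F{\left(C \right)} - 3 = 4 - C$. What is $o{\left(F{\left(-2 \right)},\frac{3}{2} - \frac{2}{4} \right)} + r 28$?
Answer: $- \frac{25561}{4} \approx -6390.3$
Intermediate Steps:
$F{\left(C \right)} = 7 - C$ ($F{\left(C \right)} = 3 - \left(-4 + C\right) = 7 - C$)
$r = -228$ ($r = \left(-6\right) 38 = -228$)
$o{\left(A,O \right)} = - \frac{25}{4}$ ($o{\left(A,O \right)} = \frac{5}{4} \left(-5\right) = - \frac{25}{4}$)
$o{\left(F{\left(-2 \right)},\frac{3}{2} - \frac{2}{4} \right)} + r 28 = - \frac{25}{4} - 6384 = - \frac{25561}{4}$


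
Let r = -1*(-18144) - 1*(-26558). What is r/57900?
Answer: 22351/28950 ≈ 0.77206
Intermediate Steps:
r = 44702 (r = 18144 + 26558 = 44702)
r/57900 = 44702/57900 = 44702*(1/57900) = 22351/28950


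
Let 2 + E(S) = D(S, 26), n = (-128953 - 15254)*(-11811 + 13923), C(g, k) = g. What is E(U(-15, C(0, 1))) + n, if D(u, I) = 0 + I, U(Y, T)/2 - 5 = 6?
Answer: -304565160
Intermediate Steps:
U(Y, T) = 22 (U(Y, T) = 10 + 2*6 = 10 + 12 = 22)
D(u, I) = I
n = -304565184 (n = -144207*2112 = -304565184)
E(S) = 24 (E(S) = -2 + 26 = 24)
E(U(-15, C(0, 1))) + n = 24 - 304565184 = -304565160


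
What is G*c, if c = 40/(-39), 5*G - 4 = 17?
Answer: -56/13 ≈ -4.3077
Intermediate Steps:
G = 21/5 (G = ⅘ + (⅕)*17 = ⅘ + 17/5 = 21/5 ≈ 4.2000)
c = -40/39 (c = 40*(-1/39) = -40/39 ≈ -1.0256)
G*c = (21/5)*(-40/39) = -56/13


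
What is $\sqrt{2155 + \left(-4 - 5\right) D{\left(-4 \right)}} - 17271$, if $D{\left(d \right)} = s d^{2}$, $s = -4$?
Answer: $-17271 + \sqrt{2731} \approx -17219.0$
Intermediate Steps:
$D{\left(d \right)} = - 4 d^{2}$
$\sqrt{2155 + \left(-4 - 5\right) D{\left(-4 \right)}} - 17271 = \sqrt{2155 + \left(-4 - 5\right) \left(- 4 \left(-4\right)^{2}\right)} - 17271 = \sqrt{2155 - 9 \left(\left(-4\right) 16\right)} - 17271 = \sqrt{2155 - -576} - 17271 = \sqrt{2155 + 576} - 17271 = \sqrt{2731} - 17271 = -17271 + \sqrt{2731}$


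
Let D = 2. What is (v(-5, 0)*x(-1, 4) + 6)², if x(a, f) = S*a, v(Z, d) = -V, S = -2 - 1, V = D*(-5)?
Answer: 1296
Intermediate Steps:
V = -10 (V = 2*(-5) = -10)
S = -3
v(Z, d) = 10 (v(Z, d) = -1*(-10) = 10)
x(a, f) = -3*a
(v(-5, 0)*x(-1, 4) + 6)² = (10*(-3*(-1)) + 6)² = (10*3 + 6)² = (30 + 6)² = 36² = 1296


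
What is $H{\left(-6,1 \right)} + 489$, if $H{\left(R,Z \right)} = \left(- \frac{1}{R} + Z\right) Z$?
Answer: $\frac{2941}{6} \approx 490.17$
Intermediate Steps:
$H{\left(R,Z \right)} = Z \left(Z - \frac{1}{R}\right)$ ($H{\left(R,Z \right)} = \left(Z - \frac{1}{R}\right) Z = Z \left(Z - \frac{1}{R}\right)$)
$H{\left(-6,1 \right)} + 489 = \left(1^{2} - 1 \frac{1}{-6}\right) + 489 = \left(1 - 1 \left(- \frac{1}{6}\right)\right) + 489 = \left(1 + \frac{1}{6}\right) + 489 = \frac{7}{6} + 489 = \frac{2941}{6}$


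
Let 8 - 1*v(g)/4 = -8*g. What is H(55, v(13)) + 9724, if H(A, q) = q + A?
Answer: 10227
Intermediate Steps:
v(g) = 32 + 32*g (v(g) = 32 - (-32)*g = 32 + 32*g)
H(A, q) = A + q
H(55, v(13)) + 9724 = (55 + (32 + 32*13)) + 9724 = (55 + (32 + 416)) + 9724 = (55 + 448) + 9724 = 503 + 9724 = 10227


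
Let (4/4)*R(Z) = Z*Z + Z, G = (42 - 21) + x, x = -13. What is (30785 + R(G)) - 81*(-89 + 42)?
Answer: 34664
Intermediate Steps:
G = 8 (G = (42 - 21) - 13 = 21 - 13 = 8)
R(Z) = Z + Z² (R(Z) = Z*Z + Z = Z² + Z = Z + Z²)
(30785 + R(G)) - 81*(-89 + 42) = (30785 + 8*(1 + 8)) - 81*(-89 + 42) = (30785 + 8*9) - 81*(-47) = (30785 + 72) + 3807 = 30857 + 3807 = 34664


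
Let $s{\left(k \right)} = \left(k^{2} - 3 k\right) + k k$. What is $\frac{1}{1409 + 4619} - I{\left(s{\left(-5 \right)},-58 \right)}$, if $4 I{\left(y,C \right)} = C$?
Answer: $\frac{87407}{6028} \approx 14.5$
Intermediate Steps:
$s{\left(k \right)} = - 3 k + 2 k^{2}$ ($s{\left(k \right)} = \left(k^{2} - 3 k\right) + k^{2} = - 3 k + 2 k^{2}$)
$I{\left(y,C \right)} = \frac{C}{4}$
$\frac{1}{1409 + 4619} - I{\left(s{\left(-5 \right)},-58 \right)} = \frac{1}{1409 + 4619} - \frac{1}{4} \left(-58\right) = \frac{1}{6028} - - \frac{29}{2} = \frac{1}{6028} + \frac{29}{2} = \frac{87407}{6028}$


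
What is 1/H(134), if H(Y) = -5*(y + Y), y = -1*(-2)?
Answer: -1/680 ≈ -0.0014706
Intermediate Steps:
y = 2
H(Y) = -10 - 5*Y (H(Y) = -5*(2 + Y) = -10 - 5*Y)
1/H(134) = 1/(-10 - 5*134) = 1/(-10 - 670) = 1/(-680) = -1/680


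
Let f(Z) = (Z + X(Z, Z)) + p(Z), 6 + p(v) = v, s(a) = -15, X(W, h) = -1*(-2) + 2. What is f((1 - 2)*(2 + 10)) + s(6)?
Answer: -41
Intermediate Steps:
X(W, h) = 4 (X(W, h) = 2 + 2 = 4)
p(v) = -6 + v
f(Z) = -2 + 2*Z (f(Z) = (Z + 4) + (-6 + Z) = (4 + Z) + (-6 + Z) = -2 + 2*Z)
f((1 - 2)*(2 + 10)) + s(6) = (-2 + 2*((1 - 2)*(2 + 10))) - 15 = (-2 + 2*(-1*12)) - 15 = (-2 + 2*(-12)) - 15 = (-2 - 24) - 15 = -26 - 15 = -41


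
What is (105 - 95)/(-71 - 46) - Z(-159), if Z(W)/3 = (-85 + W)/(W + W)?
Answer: -14804/6201 ≈ -2.3874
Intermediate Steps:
Z(W) = 3*(-85 + W)/(2*W) (Z(W) = 3*((-85 + W)/(W + W)) = 3*((-85 + W)/((2*W))) = 3*((-85 + W)*(1/(2*W))) = 3*((-85 + W)/(2*W)) = 3*(-85 + W)/(2*W))
(105 - 95)/(-71 - 46) - Z(-159) = (105 - 95)/(-71 - 46) - 3*(-85 - 159)/(2*(-159)) = 10/(-117) - 3*(-1)*(-244)/(2*159) = 10*(-1/117) - 1*122/53 = -10/117 - 122/53 = -14804/6201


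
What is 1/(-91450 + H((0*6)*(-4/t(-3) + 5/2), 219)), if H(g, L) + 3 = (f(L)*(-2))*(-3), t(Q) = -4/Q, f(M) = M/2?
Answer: -1/90796 ≈ -1.1014e-5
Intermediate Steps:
f(M) = M/2 (f(M) = M*(½) = M/2)
H(g, L) = -3 + 3*L (H(g, L) = -3 + ((L/2)*(-2))*(-3) = -3 - L*(-3) = -3 + 3*L)
1/(-91450 + H((0*6)*(-4/t(-3) + 5/2), 219)) = 1/(-91450 + (-3 + 3*219)) = 1/(-91450 + (-3 + 657)) = 1/(-91450 + 654) = 1/(-90796) = -1/90796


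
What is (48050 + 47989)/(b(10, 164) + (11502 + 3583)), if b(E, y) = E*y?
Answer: 32013/5575 ≈ 5.7422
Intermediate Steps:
(48050 + 47989)/(b(10, 164) + (11502 + 3583)) = (48050 + 47989)/(10*164 + (11502 + 3583)) = 96039/(1640 + 15085) = 96039/16725 = 96039*(1/16725) = 32013/5575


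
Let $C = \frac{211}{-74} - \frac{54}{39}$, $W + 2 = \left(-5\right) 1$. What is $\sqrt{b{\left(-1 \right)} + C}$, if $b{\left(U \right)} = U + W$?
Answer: $\frac{i \sqrt{11323702}}{962} \approx 3.498 i$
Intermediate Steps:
$W = -7$ ($W = -2 - 5 = -7$)
$C = - \frac{4075}{962}$ ($C = 211 \left(- \frac{1}{74}\right) - \frac{18}{13} = - \frac{211}{74} - \frac{18}{13} = - \frac{4075}{962} \approx -4.236$)
$b{\left(U \right)} = -7 + U$ ($b{\left(U \right)} = U - 7 = -7 + U$)
$\sqrt{b{\left(-1 \right)} + C} = \sqrt{\left(-7 - 1\right) - \frac{4075}{962}} = \sqrt{-8 - \frac{4075}{962}} = \sqrt{- \frac{11771}{962}} = \frac{i \sqrt{11323702}}{962}$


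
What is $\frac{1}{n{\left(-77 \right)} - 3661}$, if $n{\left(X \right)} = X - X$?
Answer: $- \frac{1}{3661} \approx -0.00027315$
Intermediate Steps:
$n{\left(X \right)} = 0$
$\frac{1}{n{\left(-77 \right)} - 3661} = \frac{1}{0 - 3661} = \frac{1}{-3661} = - \frac{1}{3661}$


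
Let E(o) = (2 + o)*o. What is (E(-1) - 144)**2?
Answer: 21025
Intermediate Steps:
E(o) = o*(2 + o)
(E(-1) - 144)**2 = (-(2 - 1) - 144)**2 = (-1*1 - 144)**2 = (-1 - 144)**2 = (-145)**2 = 21025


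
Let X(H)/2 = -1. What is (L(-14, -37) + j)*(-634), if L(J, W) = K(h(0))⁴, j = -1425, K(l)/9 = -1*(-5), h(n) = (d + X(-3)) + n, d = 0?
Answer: -2598892800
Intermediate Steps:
X(H) = -2 (X(H) = 2*(-1) = -2)
h(n) = -2 + n (h(n) = (0 - 2) + n = -2 + n)
K(l) = 45 (K(l) = 9*(-1*(-5)) = 9*5 = 45)
L(J, W) = 4100625 (L(J, W) = 45⁴ = 4100625)
(L(-14, -37) + j)*(-634) = (4100625 - 1425)*(-634) = 4099200*(-634) = -2598892800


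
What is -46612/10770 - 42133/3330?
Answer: -20299679/1195470 ≈ -16.980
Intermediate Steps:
-46612/10770 - 42133/3330 = -46612*1/10770 - 42133*1/3330 = -23306/5385 - 42133/3330 = -20299679/1195470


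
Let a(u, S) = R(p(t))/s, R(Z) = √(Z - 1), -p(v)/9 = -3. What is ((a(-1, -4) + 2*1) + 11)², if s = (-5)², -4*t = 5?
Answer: (325 + √26)²/625 ≈ 174.34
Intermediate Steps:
t = -5/4 (t = -¼*5 = -5/4 ≈ -1.2500)
s = 25
p(v) = 27 (p(v) = -9*(-3) = 27)
R(Z) = √(-1 + Z)
a(u, S) = √26/25 (a(u, S) = √(-1 + 27)/25 = √26*(1/25) = √26/25)
((a(-1, -4) + 2*1) + 11)² = ((√26/25 + 2*1) + 11)² = ((√26/25 + 2) + 11)² = ((2 + √26/25) + 11)² = (13 + √26/25)²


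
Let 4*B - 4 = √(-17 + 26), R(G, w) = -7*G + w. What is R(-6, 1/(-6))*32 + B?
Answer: 16085/12 ≈ 1340.4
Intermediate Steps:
R(G, w) = w - 7*G
B = 7/4 (B = 1 + √(-17 + 26)/4 = 1 + √9/4 = 1 + (¼)*3 = 1 + ¾ = 7/4 ≈ 1.7500)
R(-6, 1/(-6))*32 + B = (1/(-6) - 7*(-6))*32 + 7/4 = (-⅙ + 42)*32 + 7/4 = (251/6)*32 + 7/4 = 4016/3 + 7/4 = 16085/12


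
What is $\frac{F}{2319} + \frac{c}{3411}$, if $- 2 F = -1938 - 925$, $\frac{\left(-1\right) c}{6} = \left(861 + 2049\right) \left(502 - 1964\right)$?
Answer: $\frac{13155751717}{1757802} \approx 7484.2$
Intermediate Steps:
$c = 25526520$ ($c = - 6 \left(861 + 2049\right) \left(502 - 1964\right) = - 6 \cdot 2910 \left(-1462\right) = \left(-6\right) \left(-4254420\right) = 25526520$)
$F = \frac{2863}{2}$ ($F = - \frac{-1938 - 925}{2} = \left(- \frac{1}{2}\right) \left(-2863\right) = \frac{2863}{2} \approx 1431.5$)
$\frac{F}{2319} + \frac{c}{3411} = \frac{2863}{2 \cdot 2319} + \frac{25526520}{3411} = \frac{2863}{2} \cdot \frac{1}{2319} + 25526520 \cdot \frac{1}{3411} = \frac{2863}{4638} + \frac{2836280}{379} = \frac{13155751717}{1757802}$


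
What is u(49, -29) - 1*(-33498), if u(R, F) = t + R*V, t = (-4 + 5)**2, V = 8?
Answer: 33891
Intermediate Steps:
t = 1 (t = 1**2 = 1)
u(R, F) = 1 + 8*R (u(R, F) = 1 + R*8 = 1 + 8*R)
u(49, -29) - 1*(-33498) = (1 + 8*49) - 1*(-33498) = (1 + 392) + 33498 = 393 + 33498 = 33891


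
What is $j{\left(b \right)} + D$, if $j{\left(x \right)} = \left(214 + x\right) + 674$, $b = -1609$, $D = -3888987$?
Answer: $-3889708$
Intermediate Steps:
$j{\left(x \right)} = 888 + x$
$j{\left(b \right)} + D = \left(888 - 1609\right) - 3888987 = -721 - 3888987 = -3889708$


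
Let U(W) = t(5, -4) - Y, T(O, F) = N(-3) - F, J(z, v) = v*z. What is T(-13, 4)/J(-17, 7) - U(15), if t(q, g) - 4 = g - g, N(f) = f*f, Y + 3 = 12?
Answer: 590/119 ≈ 4.9580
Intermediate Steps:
Y = 9 (Y = -3 + 12 = 9)
N(f) = f²
t(q, g) = 4 (t(q, g) = 4 + (g - g) = 4 + 0 = 4)
T(O, F) = 9 - F (T(O, F) = (-3)² - F = 9 - F)
U(W) = -5 (U(W) = 4 - 1*9 = 4 - 9 = -5)
T(-13, 4)/J(-17, 7) - U(15) = (9 - 1*4)/((7*(-17))) - 1*(-5) = (9 - 4)/(-119) + 5 = 5*(-1/119) + 5 = -5/119 + 5 = 590/119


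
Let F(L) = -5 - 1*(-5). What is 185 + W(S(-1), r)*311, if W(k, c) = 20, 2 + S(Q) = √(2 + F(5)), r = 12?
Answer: 6405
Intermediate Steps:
F(L) = 0 (F(L) = -5 + 5 = 0)
S(Q) = -2 + √2 (S(Q) = -2 + √(2 + 0) = -2 + √2)
185 + W(S(-1), r)*311 = 185 + 20*311 = 185 + 6220 = 6405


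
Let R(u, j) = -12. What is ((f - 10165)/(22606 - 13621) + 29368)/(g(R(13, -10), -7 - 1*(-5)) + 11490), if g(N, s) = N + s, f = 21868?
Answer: 87961061/34370620 ≈ 2.5592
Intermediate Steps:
((f - 10165)/(22606 - 13621) + 29368)/(g(R(13, -10), -7 - 1*(-5)) + 11490) = ((21868 - 10165)/(22606 - 13621) + 29368)/((-12 + (-7 - 1*(-5))) + 11490) = (11703/8985 + 29368)/((-12 + (-7 + 5)) + 11490) = (11703*(1/8985) + 29368)/((-12 - 2) + 11490) = (3901/2995 + 29368)/(-14 + 11490) = (87961061/2995)/11476 = (87961061/2995)*(1/11476) = 87961061/34370620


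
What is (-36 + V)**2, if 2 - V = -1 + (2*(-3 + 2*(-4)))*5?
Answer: 5929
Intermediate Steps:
V = 113 (V = 2 - (-1 + (2*(-3 + 2*(-4)))*5) = 2 - (-1 + (2*(-3 - 8))*5) = 2 - (-1 + (2*(-11))*5) = 2 - (-1 - 22*5) = 2 - (-1 - 110) = 2 - 1*(-111) = 2 + 111 = 113)
(-36 + V)**2 = (-36 + 113)**2 = 77**2 = 5929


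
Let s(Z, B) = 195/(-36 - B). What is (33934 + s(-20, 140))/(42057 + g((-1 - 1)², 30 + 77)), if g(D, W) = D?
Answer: 5972189/7402736 ≈ 0.80675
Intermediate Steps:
(33934 + s(-20, 140))/(42057 + g((-1 - 1)², 30 + 77)) = (33934 - 195/(36 + 140))/(42057 + (-1 - 1)²) = (33934 - 195/176)/(42057 + (-2)²) = (33934 - 195*1/176)/(42057 + 4) = (33934 - 195/176)/42061 = (5972189/176)*(1/42061) = 5972189/7402736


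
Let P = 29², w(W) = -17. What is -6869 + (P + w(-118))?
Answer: -6045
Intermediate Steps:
P = 841
-6869 + (P + w(-118)) = -6869 + (841 - 17) = -6869 + 824 = -6045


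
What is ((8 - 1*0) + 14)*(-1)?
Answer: -22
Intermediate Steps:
((8 - 1*0) + 14)*(-1) = ((8 + 0) + 14)*(-1) = (8 + 14)*(-1) = 22*(-1) = -22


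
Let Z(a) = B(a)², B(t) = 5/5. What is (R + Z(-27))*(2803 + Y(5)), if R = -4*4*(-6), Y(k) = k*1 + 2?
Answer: 272570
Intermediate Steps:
Y(k) = 2 + k (Y(k) = k + 2 = 2 + k)
B(t) = 1 (B(t) = 5*(⅕) = 1)
Z(a) = 1 (Z(a) = 1² = 1)
R = 96 (R = -16*(-6) = 96)
(R + Z(-27))*(2803 + Y(5)) = (96 + 1)*(2803 + (2 + 5)) = 97*(2803 + 7) = 97*2810 = 272570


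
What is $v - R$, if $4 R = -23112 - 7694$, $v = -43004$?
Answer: $- \frac{70605}{2} \approx -35303.0$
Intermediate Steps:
$R = - \frac{15403}{2}$ ($R = \frac{-23112 - 7694}{4} = \frac{1}{4} \left(-30806\right) = - \frac{15403}{2} \approx -7701.5$)
$v - R = -43004 - - \frac{15403}{2} = -43004 + \frac{15403}{2} = - \frac{70605}{2}$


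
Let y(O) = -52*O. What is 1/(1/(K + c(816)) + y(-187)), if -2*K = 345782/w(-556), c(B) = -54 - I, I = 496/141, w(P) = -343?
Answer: 21595901/209998589687 ≈ 0.00010284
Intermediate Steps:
I = 496/141 (I = 496*(1/141) = 496/141 ≈ 3.5177)
c(B) = -8110/141 (c(B) = -54 - 1*496/141 = -54 - 496/141 = -8110/141)
K = 172891/343 (K = -172891/(-343) = -172891*(-1)/343 = -½*(-345782/343) = 172891/343 ≈ 504.06)
1/(1/(K + c(816)) + y(-187)) = 1/(1/(172891/343 - 8110/141) - 52*(-187)) = 1/(1/(21595901/48363) + 9724) = 1/(48363/21595901 + 9724) = 1/(209998589687/21595901) = 21595901/209998589687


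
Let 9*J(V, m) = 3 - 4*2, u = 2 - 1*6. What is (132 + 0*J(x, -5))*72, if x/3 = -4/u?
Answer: 9504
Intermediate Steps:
u = -4 (u = 2 - 6 = -4)
x = 3 (x = 3*(-4/(-4)) = 3*(-4*(-¼)) = 3*1 = 3)
J(V, m) = -5/9 (J(V, m) = (3 - 4*2)/9 = (3 - 8)/9 = (⅑)*(-5) = -5/9)
(132 + 0*J(x, -5))*72 = (132 + 0*(-5/9))*72 = (132 + 0)*72 = 132*72 = 9504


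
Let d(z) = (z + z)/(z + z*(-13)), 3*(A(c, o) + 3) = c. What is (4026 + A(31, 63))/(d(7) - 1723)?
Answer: -24200/10339 ≈ -2.3407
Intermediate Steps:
A(c, o) = -3 + c/3
d(z) = -1/6 (d(z) = (2*z)/(z - 13*z) = (2*z)/((-12*z)) = (2*z)*(-1/(12*z)) = -1/6)
(4026 + A(31, 63))/(d(7) - 1723) = (4026 + (-3 + (1/3)*31))/(-1/6 - 1723) = (4026 + (-3 + 31/3))/(-10339/6) = (4026 + 22/3)*(-6/10339) = (12100/3)*(-6/10339) = -24200/10339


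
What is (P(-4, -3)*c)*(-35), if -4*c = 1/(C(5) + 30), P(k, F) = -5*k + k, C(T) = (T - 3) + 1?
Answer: 140/33 ≈ 4.2424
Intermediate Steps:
C(T) = -2 + T (C(T) = (-3 + T) + 1 = -2 + T)
P(k, F) = -4*k
c = -1/132 (c = -1/(4*((-2 + 5) + 30)) = -1/(4*(3 + 30)) = -¼/33 = -¼*1/33 = -1/132 ≈ -0.0075758)
(P(-4, -3)*c)*(-35) = (-4*(-4)*(-1/132))*(-35) = (16*(-1/132))*(-35) = -4/33*(-35) = 140/33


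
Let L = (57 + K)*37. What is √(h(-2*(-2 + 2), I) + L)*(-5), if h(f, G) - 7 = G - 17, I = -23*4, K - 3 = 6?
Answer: -30*√65 ≈ -241.87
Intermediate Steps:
K = 9 (K = 3 + 6 = 9)
I = -92
h(f, G) = -10 + G (h(f, G) = 7 + (G - 17) = 7 + (-17 + G) = -10 + G)
L = 2442 (L = (57 + 9)*37 = 66*37 = 2442)
√(h(-2*(-2 + 2), I) + L)*(-5) = √((-10 - 92) + 2442)*(-5) = √(-102 + 2442)*(-5) = √2340*(-5) = (6*√65)*(-5) = -30*√65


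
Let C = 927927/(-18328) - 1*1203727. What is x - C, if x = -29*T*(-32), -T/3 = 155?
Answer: 14153937823/18328 ≈ 7.7226e+5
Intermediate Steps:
T = -465 (T = -3*155 = -465)
C = -22062836383/18328 (C = 927927*(-1/18328) - 1203727 = -927927/18328 - 1203727 = -22062836383/18328 ≈ -1.2038e+6)
x = -431520 (x = -29*(-465)*(-32) = 13485*(-32) = -431520)
x - C = -431520 - 1*(-22062836383/18328) = -431520 + 22062836383/18328 = 14153937823/18328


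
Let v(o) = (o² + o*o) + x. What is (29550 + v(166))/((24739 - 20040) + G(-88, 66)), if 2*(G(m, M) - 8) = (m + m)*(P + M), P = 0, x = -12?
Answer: -84650/1101 ≈ -76.885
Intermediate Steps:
G(m, M) = 8 + M*m (G(m, M) = 8 + ((m + m)*(0 + M))/2 = 8 + ((2*m)*M)/2 = 8 + (2*M*m)/2 = 8 + M*m)
v(o) = -12 + 2*o² (v(o) = (o² + o*o) - 12 = (o² + o²) - 12 = 2*o² - 12 = -12 + 2*o²)
(29550 + v(166))/((24739 - 20040) + G(-88, 66)) = (29550 + (-12 + 2*166²))/((24739 - 20040) + (8 + 66*(-88))) = (29550 + (-12 + 2*27556))/(4699 + (8 - 5808)) = (29550 + (-12 + 55112))/(4699 - 5800) = (29550 + 55100)/(-1101) = 84650*(-1/1101) = -84650/1101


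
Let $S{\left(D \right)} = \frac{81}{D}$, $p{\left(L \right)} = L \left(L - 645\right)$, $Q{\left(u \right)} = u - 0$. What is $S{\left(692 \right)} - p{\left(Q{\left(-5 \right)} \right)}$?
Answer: $- \frac{2248919}{692} \approx -3249.9$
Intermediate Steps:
$Q{\left(u \right)} = u$ ($Q{\left(u \right)} = u + 0 = u$)
$p{\left(L \right)} = L \left(-645 + L\right)$
$S{\left(692 \right)} - p{\left(Q{\left(-5 \right)} \right)} = \frac{81}{692} - - 5 \left(-645 - 5\right) = 81 \cdot \frac{1}{692} - \left(-5\right) \left(-650\right) = \frac{81}{692} - 3250 = - \frac{2248919}{692}$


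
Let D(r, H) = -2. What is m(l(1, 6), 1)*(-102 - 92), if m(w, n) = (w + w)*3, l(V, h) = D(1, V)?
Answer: 2328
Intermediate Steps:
l(V, h) = -2
m(w, n) = 6*w (m(w, n) = (2*w)*3 = 6*w)
m(l(1, 6), 1)*(-102 - 92) = (6*(-2))*(-102 - 92) = -12*(-194) = 2328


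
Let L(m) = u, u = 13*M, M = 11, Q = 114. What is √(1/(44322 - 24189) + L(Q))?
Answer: 2*√1610091935/6711 ≈ 11.958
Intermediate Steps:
u = 143 (u = 13*11 = 143)
L(m) = 143
√(1/(44322 - 24189) + L(Q)) = √(1/(44322 - 24189) + 143) = √(1/20133 + 143) = √(2879020/20133) = 2*√1610091935/6711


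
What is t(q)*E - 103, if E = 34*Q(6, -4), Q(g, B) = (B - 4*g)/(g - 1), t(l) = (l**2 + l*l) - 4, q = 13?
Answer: -318483/5 ≈ -63697.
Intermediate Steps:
t(l) = -4 + 2*l**2 (t(l) = (l**2 + l**2) - 4 = 2*l**2 - 4 = -4 + 2*l**2)
Q(g, B) = (B - 4*g)/(-1 + g)
E = -952/5 (E = 34*((-4 - 4*6)/(-1 + 6)) = 34*((-4 - 24)/5) = 34*((1/5)*(-28)) = 34*(-28/5) = -952/5 ≈ -190.40)
t(q)*E - 103 = (-4 + 2*13**2)*(-952/5) - 103 = (-4 + 2*169)*(-952/5) - 103 = (-4 + 338)*(-952/5) - 103 = 334*(-952/5) - 103 = -317968/5 - 103 = -318483/5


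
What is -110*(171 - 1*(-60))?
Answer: -25410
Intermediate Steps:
-110*(171 - 1*(-60)) = -110*(171 + 60) = -110*231 = -1*25410 = -25410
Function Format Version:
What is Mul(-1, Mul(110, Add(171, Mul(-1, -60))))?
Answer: -25410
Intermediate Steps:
Mul(-1, Mul(110, Add(171, Mul(-1, -60)))) = Mul(-1, Mul(110, Add(171, 60))) = Mul(-1, Mul(110, 231)) = Mul(-1, 25410) = -25410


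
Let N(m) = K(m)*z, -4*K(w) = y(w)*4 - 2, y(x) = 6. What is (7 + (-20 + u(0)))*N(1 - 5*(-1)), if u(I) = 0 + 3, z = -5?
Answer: -275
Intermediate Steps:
K(w) = -11/2 (K(w) = -(6*4 - 2)/4 = -(24 - 2)/4 = -¼*22 = -11/2)
u(I) = 3
N(m) = 55/2 (N(m) = -11/2*(-5) = 55/2)
(7 + (-20 + u(0)))*N(1 - 5*(-1)) = (7 + (-20 + 3))*(55/2) = (7 - 17)*(55/2) = -10*55/2 = -275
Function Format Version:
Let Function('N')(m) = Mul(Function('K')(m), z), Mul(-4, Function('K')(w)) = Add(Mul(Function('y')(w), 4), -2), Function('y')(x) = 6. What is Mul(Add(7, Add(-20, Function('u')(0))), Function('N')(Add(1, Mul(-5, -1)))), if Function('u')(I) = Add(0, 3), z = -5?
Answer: -275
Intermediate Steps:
Function('K')(w) = Rational(-11, 2) (Function('K')(w) = Mul(Rational(-1, 4), Add(Mul(6, 4), -2)) = Mul(Rational(-1, 4), Add(24, -2)) = Mul(Rational(-1, 4), 22) = Rational(-11, 2))
Function('u')(I) = 3
Function('N')(m) = Rational(55, 2) (Function('N')(m) = Mul(Rational(-11, 2), -5) = Rational(55, 2))
Mul(Add(7, Add(-20, Function('u')(0))), Function('N')(Add(1, Mul(-5, -1)))) = Mul(Add(7, Add(-20, 3)), Rational(55, 2)) = Mul(Add(7, -17), Rational(55, 2)) = Mul(-10, Rational(55, 2)) = -275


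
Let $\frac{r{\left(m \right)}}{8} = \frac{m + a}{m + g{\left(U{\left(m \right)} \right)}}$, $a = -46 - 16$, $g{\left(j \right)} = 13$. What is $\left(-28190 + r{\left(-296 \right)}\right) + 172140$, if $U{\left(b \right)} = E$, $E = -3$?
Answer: $\frac{40740714}{283} \approx 1.4396 \cdot 10^{5}$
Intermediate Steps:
$U{\left(b \right)} = -3$
$a = -62$ ($a = -46 - 16 = -62$)
$r{\left(m \right)} = \frac{8 \left(-62 + m\right)}{13 + m}$ ($r{\left(m \right)} = 8 \frac{m - 62}{m + 13} = 8 \frac{-62 + m}{13 + m} = \frac{8 \left(-62 + m\right)}{13 + m}$)
$\left(-28190 + r{\left(-296 \right)}\right) + 172140 = \left(-28190 + \frac{8 \left(-62 - 296\right)}{13 - 296}\right) + 172140 = \left(-28190 + 8 \frac{1}{-283} \left(-358\right)\right) + 172140 = \left(-28190 + 8 \left(- \frac{1}{283}\right) \left(-358\right)\right) + 172140 = \left(-28190 + \frac{2864}{283}\right) + 172140 = - \frac{7974906}{283} + 172140 = \frac{40740714}{283}$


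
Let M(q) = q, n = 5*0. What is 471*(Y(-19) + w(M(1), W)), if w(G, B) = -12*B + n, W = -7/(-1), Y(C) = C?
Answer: -48513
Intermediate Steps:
n = 0
W = 7 (W = -7*(-1) = 7)
w(G, B) = -12*B (w(G, B) = -12*B + 0 = -12*B)
471*(Y(-19) + w(M(1), W)) = 471*(-19 - 12*7) = 471*(-19 - 84) = 471*(-103) = -48513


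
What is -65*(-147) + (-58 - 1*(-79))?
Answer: 9576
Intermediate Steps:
-65*(-147) + (-58 - 1*(-79)) = 9555 + (-58 + 79) = 9555 + 21 = 9576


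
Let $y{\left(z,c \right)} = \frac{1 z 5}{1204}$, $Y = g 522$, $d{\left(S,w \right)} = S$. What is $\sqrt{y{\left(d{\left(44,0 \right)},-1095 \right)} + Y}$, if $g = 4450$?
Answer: $\frac{\sqrt{210457079455}}{301} \approx 1524.1$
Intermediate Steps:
$Y = 2322900$ ($Y = 4450 \cdot 522 = 2322900$)
$y{\left(z,c \right)} = \frac{5 z}{1204}$ ($y{\left(z,c \right)} = z 5 \cdot \frac{1}{1204} = 5 z \frac{1}{1204} = \frac{5 z}{1204}$)
$\sqrt{y{\left(d{\left(44,0 \right)},-1095 \right)} + Y} = \sqrt{\frac{5}{1204} \cdot 44 + 2322900} = \sqrt{\frac{55}{301} + 2322900} = \sqrt{\frac{699192955}{301}} = \frac{\sqrt{210457079455}}{301}$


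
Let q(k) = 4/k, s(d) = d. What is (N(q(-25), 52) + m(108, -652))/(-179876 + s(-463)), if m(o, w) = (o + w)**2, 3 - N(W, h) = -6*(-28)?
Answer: -6293/3837 ≈ -1.6401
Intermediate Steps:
N(W, h) = -165 (N(W, h) = 3 - (-6)*(-28) = 3 - 1*168 = 3 - 168 = -165)
(N(q(-25), 52) + m(108, -652))/(-179876 + s(-463)) = (-165 + (108 - 652)**2)/(-179876 - 463) = (-165 + (-544)**2)/(-180339) = (-165 + 295936)*(-1/180339) = 295771*(-1/180339) = -6293/3837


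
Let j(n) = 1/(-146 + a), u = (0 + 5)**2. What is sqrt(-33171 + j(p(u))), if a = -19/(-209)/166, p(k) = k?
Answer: I*sqrt(2357559454505745)/266595 ≈ 182.13*I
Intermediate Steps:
u = 25 (u = 5**2 = 25)
a = 1/1826 (a = -19*(-1/209)*(1/166) = (1/11)*(1/166) = 1/1826 ≈ 0.00054764)
j(n) = -1826/266595 (j(n) = 1/(-146 + 1/1826) = 1/(-266595/1826) = -1826/266595)
sqrt(-33171 + j(p(u))) = sqrt(-33171 - 1826/266595) = sqrt(-8843224571/266595) = I*sqrt(2357559454505745)/266595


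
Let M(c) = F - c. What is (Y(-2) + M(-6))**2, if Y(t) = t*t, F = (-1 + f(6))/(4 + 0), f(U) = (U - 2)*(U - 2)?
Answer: 3025/16 ≈ 189.06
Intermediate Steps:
f(U) = (-2 + U)**2 (f(U) = (-2 + U)*(-2 + U) = (-2 + U)**2)
F = 15/4 (F = (-1 + (-2 + 6)**2)/(4 + 0) = (-1 + 4**2)/4 = (-1 + 16)*(1/4) = 15*(1/4) = 15/4 ≈ 3.7500)
Y(t) = t**2
M(c) = 15/4 - c
(Y(-2) + M(-6))**2 = ((-2)**2 + (15/4 - 1*(-6)))**2 = (4 + (15/4 + 6))**2 = (4 + 39/4)**2 = (55/4)**2 = 3025/16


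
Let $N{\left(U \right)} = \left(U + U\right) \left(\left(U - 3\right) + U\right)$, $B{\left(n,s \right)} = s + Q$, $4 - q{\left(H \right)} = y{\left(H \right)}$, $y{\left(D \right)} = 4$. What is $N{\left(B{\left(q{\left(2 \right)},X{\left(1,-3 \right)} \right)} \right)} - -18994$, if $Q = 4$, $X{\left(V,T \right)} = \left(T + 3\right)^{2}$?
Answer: $19034$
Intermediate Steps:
$X{\left(V,T \right)} = \left(3 + T\right)^{2}$
$q{\left(H \right)} = 0$ ($q{\left(H \right)} = 4 - 4 = 0$)
$B{\left(n,s \right)} = 4 + s$ ($B{\left(n,s \right)} = s + 4 = 4 + s$)
$N{\left(U \right)} = 2 U \left(-3 + 2 U\right)$ ($N{\left(U \right)} = 2 U \left(\left(U - 3\right) + U\right) = 2 U \left(\left(-3 + U\right) + U\right) = 2 U \left(-3 + 2 U\right)$)
$N{\left(B{\left(q{\left(2 \right)},X{\left(1,-3 \right)} \right)} \right)} - -18994 = 2 \left(4 + \left(3 - 3\right)^{2}\right) \left(-3 + 2 \left(4 + \left(3 - 3\right)^{2}\right)\right) - -18994 = 2 \left(4 + 0^{2}\right) \left(-3 + 2 \left(4 + 0^{2}\right)\right) + 18994 = 2 \left(4 + 0\right) \left(-3 + 2 \left(4 + 0\right)\right) + 18994 = 2 \cdot 4 \left(-3 + 2 \cdot 4\right) + 18994 = 2 \cdot 4 \left(-3 + 8\right) + 18994 = 2 \cdot 4 \cdot 5 + 18994 = 40 + 18994 = 19034$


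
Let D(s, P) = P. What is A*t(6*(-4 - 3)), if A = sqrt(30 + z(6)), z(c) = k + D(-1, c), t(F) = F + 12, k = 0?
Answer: -180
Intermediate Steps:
t(F) = 12 + F
z(c) = c (z(c) = 0 + c = c)
A = 6 (A = sqrt(30 + 6) = sqrt(36) = 6)
A*t(6*(-4 - 3)) = 6*(12 + 6*(-4 - 3)) = 6*(12 + 6*(-7)) = 6*(12 - 42) = 6*(-30) = -180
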